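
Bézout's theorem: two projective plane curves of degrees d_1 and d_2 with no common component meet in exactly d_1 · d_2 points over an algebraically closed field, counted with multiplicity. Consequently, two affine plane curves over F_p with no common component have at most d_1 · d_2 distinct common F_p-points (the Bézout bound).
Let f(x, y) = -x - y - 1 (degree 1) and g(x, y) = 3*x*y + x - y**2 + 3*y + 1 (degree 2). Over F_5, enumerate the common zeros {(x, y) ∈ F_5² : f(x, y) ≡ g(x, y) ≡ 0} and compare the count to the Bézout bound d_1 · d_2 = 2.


Common zeros: {(3, 1), (4, 0)}; count = 2; Bézout bound = 2.

deg(f) = 1, deg(g) = 2, so Bézout bound = 2.
Scan x ∈ F_5. For each x, list the y ∈ F_5 with f(x, y) ≡ 0 and those with g(x, y) ≡ 0 (mod 5); the common zeros in that column are the intersection.
  x = 0: f ≡ 0 at y ∈ {4}; g ≡ 0 at y ∈ ∅; common: ∅.
  x = 1: f ≡ 0 at y ∈ {3}; g ≡ 0 at y ∈ {2, 4}; common: ∅.
  x = 2: f ≡ 0 at y ∈ {2}; g ≡ 0 at y ∈ ∅; common: ∅.
  x = 3: f ≡ 0 at y ∈ {1}; g ≡ 0 at y ∈ {1}; common: {1}.
  x = 4: f ≡ 0 at y ∈ {0}; g ≡ 0 at y ∈ {0}; common: {0}.
Collecting: common zeros = {(3, 1), (4, 0)}, so the count is 2.
Comparison with the Bézout bound: 2 ≤ 2 = deg(f)·deg(g), as expected for curves with no common component (the bound is attained).


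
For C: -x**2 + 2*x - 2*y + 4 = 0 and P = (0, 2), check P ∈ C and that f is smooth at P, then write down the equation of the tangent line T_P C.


Tangent line at P: 2*x - 2*y + 4 = 0.

Step 1: f(0, 2) = 0, so P lies on C.
Step 2: partial derivatives
  f_x(x, y) = 2 - 2*x, f_y(x, y) = -2.
  f_x(P) = 2, f_y(P) = -2 (gradient nonzero, so P is smooth).
Step 3: tangent line at P: 2·(x − 0) + -2·(y − 2) = 0.
Expanding: 2*x - 2*y + 4 = 0.


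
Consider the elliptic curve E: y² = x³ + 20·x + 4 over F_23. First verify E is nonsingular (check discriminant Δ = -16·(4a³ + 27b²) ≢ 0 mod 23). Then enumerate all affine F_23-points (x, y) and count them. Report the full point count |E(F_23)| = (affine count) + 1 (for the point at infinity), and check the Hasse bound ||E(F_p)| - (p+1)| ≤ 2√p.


Affine points = {(0, 2), (0, 21), (1, 5), (1, 18), (2, 11), (2, 12), (6, 8), (6, 15), (7, 2), (7, 21), (8, 3), (8, 20), (9, 4), (9, 19), (10, 10), (10, 13), (13, 0), (16, 2), (16, 21), (17, 6), (17, 17), (18, 3), (18, 20), (20, 3), (20, 20), (21, 5), (21, 18), (22, 11), (22, 12)}; affine count = 29; |E(F_23)| = 30.

Discriminant check: Δ ∝ 4a³ + 27b² = 4·20³ + 27·4² = 4·8000 + 27·16 ≡ 2 (mod 23). Nonzero ⇒ E is nonsingular.
For each x ∈ F_23, compute rhs = x³ + 20·x + 4 mod 23, then count y ∈ F_23 with y² ≡ rhs.
  x = 0: rhs = 4, matching y values: 2, 21 (2 points).
  x = 1: rhs = 2, matching y values: 5, 18 (2 points).
  x = 2: rhs = 6, matching y values: 11, 12 (2 points).
  x = 3: rhs = 22, matching y values: none (0 points).
  x = 4: rhs = 10, matching y values: none (0 points).
  x = 5: rhs = 22, matching y values: none (0 points).
  x = 6: rhs = 18, matching y values: 8, 15 (2 points).
  x = 7: rhs = 4, matching y values: 2, 21 (2 points).
  x = 8: rhs = 9, matching y values: 3, 20 (2 points).
  x = 9: rhs = 16, matching y values: 4, 19 (2 points).
  x = 10: rhs = 8, matching y values: 10, 13 (2 points).
  x = 11: rhs = 14, matching y values: none (0 points).
  x = 12: rhs = 17, matching y values: none (0 points).
  x = 13: rhs = 0, matching y values: 0 (1 points).
  x = 14: rhs = 15, matching y values: none (0 points).
  x = 15: rhs = 22, matching y values: none (0 points).
  x = 16: rhs = 4, matching y values: 2, 21 (2 points).
  x = 17: rhs = 13, matching y values: 6, 17 (2 points).
  x = 18: rhs = 9, matching y values: 3, 20 (2 points).
  x = 19: rhs = 21, matching y values: none (0 points).
  x = 20: rhs = 9, matching y values: 3, 20 (2 points).
  x = 21: rhs = 2, matching y values: 5, 18 (2 points).
  x = 22: rhs = 6, matching y values: 11, 12 (2 points).
Total affine count: 29.
Full point count |E(F_23)| = 29 + 1 = 30.
Hasse bound: |30 − (23+1)| = |6| = 6 ≤ 2√23 ≈ 9.5917 ✓.


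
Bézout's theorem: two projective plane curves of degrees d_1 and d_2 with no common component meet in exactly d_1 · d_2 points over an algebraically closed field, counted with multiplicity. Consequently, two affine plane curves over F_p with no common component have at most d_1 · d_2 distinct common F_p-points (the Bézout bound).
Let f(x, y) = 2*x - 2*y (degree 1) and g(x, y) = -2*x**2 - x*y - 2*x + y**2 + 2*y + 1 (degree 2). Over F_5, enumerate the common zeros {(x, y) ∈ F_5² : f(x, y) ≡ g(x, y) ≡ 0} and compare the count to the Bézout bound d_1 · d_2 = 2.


Common zeros: ∅; count = 0; Bézout bound = 2.

deg(f) = 1, deg(g) = 2, so Bézout bound = 2.
Scan x ∈ F_5. For each x, list the y ∈ F_5 with f(x, y) ≡ 0 and those with g(x, y) ≡ 0 (mod 5); the common zeros in that column are the intersection.
  x = 0: f ≡ 0 at y ∈ {0}; g ≡ 0 at y ∈ {4}; common: ∅.
  x = 1: f ≡ 0 at y ∈ {1}; g ≡ 0 at y ∈ ∅; common: ∅.
  x = 2: f ≡ 0 at y ∈ {2}; g ≡ 0 at y ∈ {1, 4}; common: ∅.
  x = 3: f ≡ 0 at y ∈ {3}; g ≡ 0 at y ∈ ∅; common: ∅.
  x = 4: f ≡ 0 at y ∈ {4}; g ≡ 0 at y ∈ {1}; common: ∅.
Collecting: common zeros = ∅, so the count is 0.
Comparison with the Bézout bound: 0 ≤ 2 = deg(f)·deg(g), as expected for curves with no common component (the affine F_5-count falls short of the bound because intersections may lie at infinity, over extension fields, or carry multiplicity).


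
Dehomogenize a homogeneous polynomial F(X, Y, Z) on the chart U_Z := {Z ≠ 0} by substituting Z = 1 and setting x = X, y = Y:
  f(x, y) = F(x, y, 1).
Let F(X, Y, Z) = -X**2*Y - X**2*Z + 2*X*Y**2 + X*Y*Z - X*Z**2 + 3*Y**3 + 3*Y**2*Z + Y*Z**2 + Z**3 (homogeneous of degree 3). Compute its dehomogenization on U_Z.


f(x, y) = -x**2*y - x**2 + 2*x*y**2 + x*y - x + 3*y**3 + 3*y**2 + y + 1

On U_Z we set Z = 1. Each monomial c·X^i·Y^j·Z^k in F becomes c·x^i·y^j·1^k = c·x^i·y^j.
Substituting Z = 1: F(X, Y, 1) = -x**2*y - x**2 + 2*x*y**2 + x*y - x + 3*y**3 + 3*y**2 + y + 1.
Note: deg(f) ≤ deg(F) = 3; strict inequality happens when F is divisible by Z (lost terms).


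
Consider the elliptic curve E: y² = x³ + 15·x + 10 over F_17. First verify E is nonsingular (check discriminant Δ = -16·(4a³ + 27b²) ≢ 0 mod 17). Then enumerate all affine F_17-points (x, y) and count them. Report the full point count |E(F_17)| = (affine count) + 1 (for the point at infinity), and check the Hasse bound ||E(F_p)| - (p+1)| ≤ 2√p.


Affine points = {(1, 3), (1, 14), (4, 7), (4, 10), (7, 4), (7, 13), (8, 8), (8, 9), (10, 2), (10, 15)}; affine count = 10; |E(F_17)| = 11.

Discriminant check: Δ ∝ 4a³ + 27b² = 4·15³ + 27·10² = 4·3375 + 27·100 ≡ 16 (mod 17). Nonzero ⇒ E is nonsingular.
For each x ∈ F_17, compute rhs = x³ + 15·x + 10 mod 17, then count y ∈ F_17 with y² ≡ rhs.
  x = 0: rhs = 10, matching y values: none (0 points).
  x = 1: rhs = 9, matching y values: 3, 14 (2 points).
  x = 2: rhs = 14, matching y values: none (0 points).
  x = 3: rhs = 14, matching y values: none (0 points).
  x = 4: rhs = 15, matching y values: 7, 10 (2 points).
  x = 5: rhs = 6, matching y values: none (0 points).
  x = 6: rhs = 10, matching y values: none (0 points).
  x = 7: rhs = 16, matching y values: 4, 13 (2 points).
  x = 8: rhs = 13, matching y values: 8, 9 (2 points).
  x = 9: rhs = 7, matching y values: none (0 points).
  x = 10: rhs = 4, matching y values: 2, 15 (2 points).
  x = 11: rhs = 10, matching y values: none (0 points).
  x = 12: rhs = 14, matching y values: none (0 points).
  x = 13: rhs = 5, matching y values: none (0 points).
  x = 14: rhs = 6, matching y values: none (0 points).
  x = 15: rhs = 6, matching y values: none (0 points).
  x = 16: rhs = 11, matching y values: none (0 points).
Total affine count: 10.
Full point count |E(F_17)| = 10 + 1 = 11.
Hasse bound: |11 − (17+1)| = |-7| = 7 ≤ 2√17 ≈ 8.2462 ✓.


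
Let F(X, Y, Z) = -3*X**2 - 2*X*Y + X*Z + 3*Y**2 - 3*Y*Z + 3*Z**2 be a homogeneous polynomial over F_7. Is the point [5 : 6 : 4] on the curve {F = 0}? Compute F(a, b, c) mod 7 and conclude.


F(5,6,4) ≡ 4 (mod 7); P is NOT on the curve.

Evaluate F(5, 6, 4) term-by-term (mod 7).
  -3*X**2 ↦ -3·25·1·1 = -75
  -2*X*Y ↦ -2·5·6·1 = -60
  X*Z ↦ 1·5·1·4 = 20
  3*Y**2 ↦ 3·1·36·1 = 108
  -3*Y*Z ↦ -3·1·6·4 = -72
  3*Z**2 ↦ 3·1·1·16 = 48
Sum: F(5, 6, 4) = (-75) + (-60) + (20) + (108) + (-72) + (48) = -31.
Reducing mod 7: -31 ≡ 4 (mod 7).
Since F(a, b, c) ≡ 4 ≠ 0 (mod 7), P does NOT lie on the curve.


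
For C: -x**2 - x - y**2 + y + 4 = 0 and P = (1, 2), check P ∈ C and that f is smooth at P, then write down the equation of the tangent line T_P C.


Tangent line at P: -3*x - 3*y + 9 = 0.

Step 1: f(1, 2) = 0, so P lies on C.
Step 2: partial derivatives
  f_x(x, y) = -2*x - 1, f_y(x, y) = 1 - 2*y.
  f_x(P) = -3, f_y(P) = -3 (gradient nonzero, so P is smooth).
Step 3: tangent line at P: -3·(x − 1) + -3·(y − 2) = 0.
Expanding: -3*x - 3*y + 9 = 0.


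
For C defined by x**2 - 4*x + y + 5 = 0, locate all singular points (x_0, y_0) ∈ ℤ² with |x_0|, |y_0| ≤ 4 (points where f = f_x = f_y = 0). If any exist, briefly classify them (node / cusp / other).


No singular points in the scanned grid; C is smooth there.

Compute partial derivatives:
  f_x = 2*x - 4.
  f_y = 1.
f_y = 1 is a nonzero constant, so f_y never vanishes: no point (x, y) can satisfy f = f_x = f_y = 0. In particular no (x, y) ∈ {−4, ..., 4}² is singular; the curve is smooth.


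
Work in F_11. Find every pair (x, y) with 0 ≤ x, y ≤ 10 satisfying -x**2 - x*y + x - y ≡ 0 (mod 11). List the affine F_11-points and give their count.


Affine F_11-points: {(0, 0), (1, 0), (2, 3), (3, 4), (4, 2), (5, 4), (6, 2), (7, 3), (8, 6), (9, 6)}; count = 10.

For each of the 121 pairs (x, y) ∈ F_11², evaluate f(x, y) mod 11. Record the zeros.
  x = 0: [0↦0, 1↦10, 2↦9, 3↦8, 4↦7, 5↦6, 6↦5, 7↦4, 8↦3, 9↦2, 10↦1]  zeros at y ∈ {0}
  x = 1: [0↦0, 1↦9, 2↦7, 3↦5, 4↦3, 5↦1, 6↦10, 7↦8, 8↦6, 9↦4, 10↦2]  zeros at y ∈ {0}
  x = 2: [0↦9, 1↦6, 2↦3, 3↦0, 4↦8, 5↦5, 6↦2, 7↦10, 8↦7, 9↦4, 10↦1]  zeros at y ∈ {3}
  x = 3: [0↦5, 1↦1, 2↦8, 3↦4, 4↦0, 5↦7, 6↦3, 7↦10, 8↦6, 9↦2, 10↦9]  zeros at y ∈ {4}
  x = 4: [0↦10, 1↦5, 2↦0, 3↦6, 4↦1, 5↦7, 6↦2, 7↦8, 8↦3, 9↦9, 10↦4]  zeros at y ∈ {2}
  x = 5: [0↦2, 1↦7, 2↦1, 3↦6, 4↦0, 5↦5, 6↦10, 7↦4, 8↦9, 9↦3, 10↦8]  zeros at y ∈ {4}
  x = 6: [0↦3, 1↦7, 2↦0, 3↦4, 4↦8, 5↦1, 6↦5, 7↦9, 8↦2, 9↦6, 10↦10]  zeros at y ∈ {2}
  x = 7: [0↦2, 1↦5, 2↦8, 3↦0, 4↦3, 5↦6, 6↦9, 7↦1, 8↦4, 9↦7, 10↦10]  zeros at y ∈ {3}
  x = 8: [0↦10, 1↦1, 2↦3, 3↦5, 4↦7, 5↦9, 6↦0, 7↦2, 8↦4, 9↦6, 10↦8]  zeros at y ∈ {6}
  x = 9: [0↦5, 1↦6, 2↦7, 3↦8, 4↦9, 5↦10, 6↦0, 7↦1, 8↦2, 9↦3, 10↦4]  zeros at y ∈ {6}
  x = 10: [0↦9, 1↦9, 2↦9, 3↦9, 4↦9, 5↦9, 6↦9, 7↦9, 8↦9, 9↦9, 10↦9]  zeros at y ∈ ∅
Collecting zeros: affine points = {(0, 0), (1, 0), (2, 3), (3, 4), (4, 2), (5, 4), (6, 2), (7, 3), (8, 6), (9, 6)}.
Total count |C(F_11)_aff| = 10.


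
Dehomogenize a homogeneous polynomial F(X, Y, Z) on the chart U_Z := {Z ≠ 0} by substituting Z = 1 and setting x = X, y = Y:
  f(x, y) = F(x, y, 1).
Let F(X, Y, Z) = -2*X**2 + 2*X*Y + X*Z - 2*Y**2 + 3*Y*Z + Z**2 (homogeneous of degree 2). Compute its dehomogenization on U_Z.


f(x, y) = -2*x**2 + 2*x*y + x - 2*y**2 + 3*y + 1

On U_Z we set Z = 1. Each monomial c·X^i·Y^j·Z^k in F becomes c·x^i·y^j·1^k = c·x^i·y^j.
Substituting Z = 1: F(X, Y, 1) = -2*x**2 + 2*x*y + x - 2*y**2 + 3*y + 1.
Note: deg(f) ≤ deg(F) = 2; strict inequality happens when F is divisible by Z (lost terms).


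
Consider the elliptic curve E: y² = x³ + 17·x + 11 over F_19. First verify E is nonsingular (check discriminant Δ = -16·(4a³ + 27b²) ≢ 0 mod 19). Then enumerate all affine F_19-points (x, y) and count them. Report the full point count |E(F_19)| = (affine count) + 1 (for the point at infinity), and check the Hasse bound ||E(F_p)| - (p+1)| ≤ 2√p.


Affine points = {(0, 7), (0, 12), (6, 5), (6, 14), (7, 6), (7, 13), (9, 0), (11, 3), (11, 16), (12, 9), (12, 10), (13, 4), (13, 15), (16, 3), (16, 16), (17, 8), (17, 11)}; affine count = 17; |E(F_19)| = 18.

Discriminant check: Δ ∝ 4a³ + 27b² = 4·17³ + 27·11² = 4·4913 + 27·121 ≡ 5 (mod 19). Nonzero ⇒ E is nonsingular.
For each x ∈ F_19, compute rhs = x³ + 17·x + 11 mod 19, then count y ∈ F_19 with y² ≡ rhs.
  x = 0: rhs = 11, matching y values: 7, 12 (2 points).
  x = 1: rhs = 10, matching y values: none (0 points).
  x = 2: rhs = 15, matching y values: none (0 points).
  x = 3: rhs = 13, matching y values: none (0 points).
  x = 4: rhs = 10, matching y values: none (0 points).
  x = 5: rhs = 12, matching y values: none (0 points).
  x = 6: rhs = 6, matching y values: 5, 14 (2 points).
  x = 7: rhs = 17, matching y values: 6, 13 (2 points).
  x = 8: rhs = 13, matching y values: none (0 points).
  x = 9: rhs = 0, matching y values: 0 (1 points).
  x = 10: rhs = 3, matching y values: none (0 points).
  x = 11: rhs = 9, matching y values: 3, 16 (2 points).
  x = 12: rhs = 5, matching y values: 9, 10 (2 points).
  x = 13: rhs = 16, matching y values: 4, 15 (2 points).
  x = 14: rhs = 10, matching y values: none (0 points).
  x = 15: rhs = 12, matching y values: none (0 points).
  x = 16: rhs = 9, matching y values: 3, 16 (2 points).
  x = 17: rhs = 7, matching y values: 8, 11 (2 points).
  x = 18: rhs = 12, matching y values: none (0 points).
Total affine count: 17.
Full point count |E(F_19)| = 17 + 1 = 18.
Hasse bound: |18 − (19+1)| = |-2| = 2 ≤ 2√19 ≈ 8.7178 ✓.


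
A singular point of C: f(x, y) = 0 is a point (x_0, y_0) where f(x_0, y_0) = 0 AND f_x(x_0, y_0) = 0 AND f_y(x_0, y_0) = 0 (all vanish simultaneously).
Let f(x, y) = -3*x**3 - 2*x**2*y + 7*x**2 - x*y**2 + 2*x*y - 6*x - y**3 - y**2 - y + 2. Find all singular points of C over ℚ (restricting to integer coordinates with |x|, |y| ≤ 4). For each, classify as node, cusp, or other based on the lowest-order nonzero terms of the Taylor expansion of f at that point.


Singular points: {(1, -1)}; classification: cusp.

Compute partial derivatives:
  f_x = -9*x**2 - 4*x*y + 14*x - y**2 + 2*y - 6.
  f_y = -2*x**2 - 2*x*y + 2*x - 3*y**2 - 2*y - 1.
Scan x_0 ∈ {−4, ..., 4}. For each x_0, f_y(x_0, y) is a polynomial in y; find its integer roots y ∈ {−4, ..., 4}, then test f_x and f at those candidates.
  x = -4: f_y(-4, y) = -3*y**2 + 6*y - 41; no integer root y with |y| ≤ 4.
  x = -3: f_y(-3, y) = -3*y**2 + 4*y - 25; no integer root y with |y| ≤ 4.
  x = -2: f_y(-2, y) = -3*y**2 + 2*y - 13; no integer root y with |y| ≤ 4.
  x = -1: f_y(-1, y) = -3*y**2 - 5; no integer root y with |y| ≤ 4.
  x = 0: f_y(0, y) = -3*y**2 - 2*y - 1; no integer root y with |y| ≤ 4.
  x = 1: f_y(1, y) = -3*y**2 - 4*y - 1; vanishes at y ∈ {-1}. (1, -1): f_x = 0, f = 0 — SINGULAR.
  x = 2: f_y(2, y) = -3*y**2 - 6*y - 5; no integer root y with |y| ≤ 4.
  x = 3: f_y(3, y) = -3*y**2 - 8*y - 13; no integer root y with |y| ≤ 4.
  x = 4: f_y(4, y) = -3*y**2 - 10*y - 25; no integer root y with |y| ≤ 4.
Only singular point on the grid: (1, -1).
Classify: substitute x = 1 + u, y = -1 + v and expand: f = -3*u**3 - 2*u**2*v - u*v**2 - v**3 + v**2.
No constant or linear terms (consistent with a singular point). Quadratic part: v**2. Cubic part: -3*u**3 - 2*u**2*v - u*v**2 - v**3.
The quadratic part v**2 is a perfect square, so there is a single (double) tangent line v = 0, i.e. y = -1. Restricting the cubic part to that line (v = 0) leaves -3*u**3 ≠ 0, so f is not divisible by v and the branch is v² ≈ 3*u**3 to lowest order — this is a cusp.
Classification: cusp.


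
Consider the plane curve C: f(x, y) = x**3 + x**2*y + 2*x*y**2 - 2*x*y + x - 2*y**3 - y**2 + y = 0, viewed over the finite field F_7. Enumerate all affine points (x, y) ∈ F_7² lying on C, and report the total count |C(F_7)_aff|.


Affine F_7-points: {(0, 0), (0, 4), (0, 6), (2, 3), (2, 6), (3, 2), (4, 2), (5, 2), (5, 4), (6, 6)}; count = 10.

For each of the 49 pairs (x, y) ∈ F_7², evaluate f(x, y) mod 7. Record the zeros.
  x = 0: [0↦0, 1↦5, 2↦3, 3↦3, 4↦0, 5↦3, 6↦0]  zeros at y ∈ {0, 4, 6}
  x = 1: [0↦2, 1↦1, 2↦4, 3↦6, 4↦2, 5↦1, 6↦5]  zeros at y ∈ ∅
  x = 2: [0↦3, 1↦5, 2↦1, 3↦0, 4↦4, 5↦1, 6↦0]  zeros at y ∈ {3, 6}
  x = 3: [0↦2, 1↦2, 2↦0, 3↦5, 4↦5, 5↦2, 6↦5]  zeros at y ∈ {2}
  x = 4: [0↦5, 1↦5, 2↦0, 3↦6, 4↦4, 5↦3, 6↦5]  zeros at y ∈ {2}
  x = 5: [0↦4, 1↦6, 2↦0, 3↦2, 4↦0, 5↦3, 6↦6]  zeros at y ∈ {2, 4}
  x = 6: [0↦5, 1↦4, 2↦6, 3↦6, 4↦6, 5↦1, 6↦0]  zeros at y ∈ {6}
Collecting zeros: affine points = {(0, 0), (0, 4), (0, 6), (2, 3), (2, 6), (3, 2), (4, 2), (5, 2), (5, 4), (6, 6)}.
Total count |C(F_7)_aff| = 10.


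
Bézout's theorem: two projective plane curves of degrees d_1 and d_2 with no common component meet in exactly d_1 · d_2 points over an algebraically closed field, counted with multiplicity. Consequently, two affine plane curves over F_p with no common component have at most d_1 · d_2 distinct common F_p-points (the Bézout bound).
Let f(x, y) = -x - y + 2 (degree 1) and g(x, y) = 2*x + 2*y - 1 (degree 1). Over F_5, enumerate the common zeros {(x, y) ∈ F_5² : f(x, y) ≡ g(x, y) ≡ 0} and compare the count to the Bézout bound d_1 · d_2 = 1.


Common zeros: ∅; count = 0; Bézout bound = 1.

deg(f) = 1, deg(g) = 1, so Bézout bound = 1.
Scan x ∈ F_5. For each x, list the y ∈ F_5 with f(x, y) ≡ 0 and those with g(x, y) ≡ 0 (mod 5); the common zeros in that column are the intersection.
  x = 0: f ≡ 0 at y ∈ {2}; g ≡ 0 at y ∈ {3}; common: ∅.
  x = 1: f ≡ 0 at y ∈ {1}; g ≡ 0 at y ∈ {2}; common: ∅.
  x = 2: f ≡ 0 at y ∈ {0}; g ≡ 0 at y ∈ {1}; common: ∅.
  x = 3: f ≡ 0 at y ∈ {4}; g ≡ 0 at y ∈ {0}; common: ∅.
  x = 4: f ≡ 0 at y ∈ {3}; g ≡ 0 at y ∈ {4}; common: ∅.
Collecting: common zeros = ∅, so the count is 0.
Comparison with the Bézout bound: 0 ≤ 1 = deg(f)·deg(g), as expected for curves with no common component (the affine F_5-count falls short of the bound because intersections may lie at infinity, over extension fields, or carry multiplicity).


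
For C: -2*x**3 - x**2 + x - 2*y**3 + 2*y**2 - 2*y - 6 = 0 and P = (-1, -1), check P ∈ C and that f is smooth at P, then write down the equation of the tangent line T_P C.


Tangent line at P: -3*x - 12*y - 15 = 0.

Step 1: f(-1, -1) = 0, so P lies on C.
Step 2: partial derivatives
  f_x(x, y) = -6*x**2 - 2*x + 1, f_y(x, y) = -6*y**2 + 4*y - 2.
  f_x(P) = -3, f_y(P) = -12 (gradient nonzero, so P is smooth).
Step 3: tangent line at P: -3·(x − -1) + -12·(y − -1) = 0.
Expanding: -3*x - 12*y - 15 = 0.


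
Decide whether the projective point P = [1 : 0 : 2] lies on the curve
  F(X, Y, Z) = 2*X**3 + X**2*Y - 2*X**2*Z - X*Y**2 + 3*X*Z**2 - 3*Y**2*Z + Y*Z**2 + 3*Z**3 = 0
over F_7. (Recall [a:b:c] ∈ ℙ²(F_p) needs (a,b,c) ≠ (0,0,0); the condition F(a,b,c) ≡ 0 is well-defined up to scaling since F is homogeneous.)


F(1,0,2) ≡ 6 (mod 7); P is NOT on the curve.

Evaluate F(1, 0, 2) term-by-term (mod 7).
  2*X**3 ↦ 2·1·1·1 = 2
  X**2*Y ↦ 1·1·0·1 = 0
  -2*X**2*Z ↦ -2·1·1·2 = -4
  -X*Y**2 ↦ -1·1·0·1 = 0
  3*X*Z**2 ↦ 3·1·1·4 = 12
  -3*Y**2*Z ↦ -3·1·0·2 = 0
  Y*Z**2 ↦ 1·1·0·4 = 0
  3*Z**3 ↦ 3·1·1·8 = 24
Sum: F(1, 0, 2) = (2) + (0) + (-4) + (0) + (12) + (0) + (0) + (24) = 34.
Reducing mod 7: 34 ≡ 6 (mod 7).
Since F(a, b, c) ≡ 6 ≠ 0 (mod 7), P does NOT lie on the curve.


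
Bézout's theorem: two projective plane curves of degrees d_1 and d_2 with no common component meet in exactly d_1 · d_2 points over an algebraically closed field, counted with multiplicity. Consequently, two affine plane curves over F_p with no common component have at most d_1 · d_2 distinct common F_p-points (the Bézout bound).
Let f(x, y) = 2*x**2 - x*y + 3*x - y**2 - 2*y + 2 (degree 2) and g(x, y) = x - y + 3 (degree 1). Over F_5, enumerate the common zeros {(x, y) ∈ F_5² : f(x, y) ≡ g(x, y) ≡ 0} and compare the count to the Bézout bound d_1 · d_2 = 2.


Common zeros: {(4, 2)}; count = 1; Bézout bound = 2.

deg(f) = 2, deg(g) = 1, so Bézout bound = 2.
Scan x ∈ F_5. For each x, list the y ∈ F_5 with f(x, y) ≡ 0 and those with g(x, y) ≡ 0 (mod 5); the common zeros in that column are the intersection.
  x = 0: f ≡ 0 at y ∈ ∅; g ≡ 0 at y ∈ {3}; common: ∅.
  x = 1: f ≡ 0 at y ∈ ∅; g ≡ 0 at y ∈ {4}; common: ∅.
  x = 2: f ≡ 0 at y ∈ {3}; g ≡ 0 at y ∈ {0}; common: ∅.
  x = 3: f ≡ 0 at y ∈ {2, 3}; g ≡ 0 at y ∈ {1}; common: ∅.
  x = 4: f ≡ 0 at y ∈ {2}; g ≡ 0 at y ∈ {2}; common: {2}.
Collecting: common zeros = {(4, 2)}, so the count is 1.
Comparison with the Bézout bound: 1 ≤ 2 = deg(f)·deg(g), as expected for curves with no common component (the affine F_5-count falls short of the bound because intersections may lie at infinity, over extension fields, or carry multiplicity).


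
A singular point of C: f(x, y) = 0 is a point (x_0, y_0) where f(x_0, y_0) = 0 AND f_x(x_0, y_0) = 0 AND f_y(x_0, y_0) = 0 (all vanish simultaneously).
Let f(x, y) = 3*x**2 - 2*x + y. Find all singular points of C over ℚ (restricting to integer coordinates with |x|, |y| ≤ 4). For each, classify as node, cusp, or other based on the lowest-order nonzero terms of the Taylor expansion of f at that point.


No singular points in the scanned grid; C is smooth there.

Compute partial derivatives:
  f_x = 6*x - 2.
  f_y = 1.
f_y = 1 is a nonzero constant, so f_y never vanishes: no point (x, y) can satisfy f = f_x = f_y = 0. In particular no (x, y) ∈ {−4, ..., 4}² is singular; the curve is smooth.


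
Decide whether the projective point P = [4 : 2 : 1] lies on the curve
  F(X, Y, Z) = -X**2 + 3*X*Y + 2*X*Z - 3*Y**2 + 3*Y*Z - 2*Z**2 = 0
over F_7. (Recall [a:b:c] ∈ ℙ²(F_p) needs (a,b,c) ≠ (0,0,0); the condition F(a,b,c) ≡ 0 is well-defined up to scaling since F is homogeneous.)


F(4,2,1) ≡ 1 (mod 7); P is NOT on the curve.

Evaluate F(4, 2, 1) term-by-term (mod 7).
  -X**2 ↦ -1·16·1·1 = -16
  3*X*Y ↦ 3·4·2·1 = 24
  2*X*Z ↦ 2·4·1·1 = 8
  -3*Y**2 ↦ -3·1·4·1 = -12
  3*Y*Z ↦ 3·1·2·1 = 6
  -2*Z**2 ↦ -2·1·1·1 = -2
Sum: F(4, 2, 1) = (-16) + (24) + (8) + (-12) + (6) + (-2) = 8.
Reducing mod 7: 8 ≡ 1 (mod 7).
Since F(a, b, c) ≡ 1 ≠ 0 (mod 7), P does NOT lie on the curve.


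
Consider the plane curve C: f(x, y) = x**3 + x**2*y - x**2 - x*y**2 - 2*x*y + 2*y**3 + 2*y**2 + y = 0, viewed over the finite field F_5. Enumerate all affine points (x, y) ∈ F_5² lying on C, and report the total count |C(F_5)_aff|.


Affine F_5-points: {(0, 0), (0, 1), (0, 3), (1, 0), (1, 2), (3, 3), (4, 4)}; count = 7.

For each of the 25 pairs (x, y) ∈ F_5², evaluate f(x, y) mod 5. Record the zeros.
  x = 0: [0↦0, 1↦0, 2↦1, 3↦0, 4↦4]  zeros at y ∈ {0, 1, 3}
  x = 1: [0↦0, 1↦3, 2↦0, 3↦3, 4↦4]  zeros at y ∈ {0, 2}
  x = 2: [0↦4, 1↦2, 2↦2, 3↦1, 4↦1]  zeros at y ∈ ∅
  x = 3: [0↦3, 1↦3, 2↦3, 3↦0, 4↦1]  zeros at y ∈ {3}
  x = 4: [0↦3, 1↦2, 2↦4, 3↦1, 4↦0]  zeros at y ∈ {4}
Collecting zeros: affine points = {(0, 0), (0, 1), (0, 3), (1, 0), (1, 2), (3, 3), (4, 4)}.
Total count |C(F_5)_aff| = 7.


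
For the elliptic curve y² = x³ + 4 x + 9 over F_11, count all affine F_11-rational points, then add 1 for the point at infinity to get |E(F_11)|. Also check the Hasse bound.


Affine points = {(0, 3), (0, 8), (1, 5), (1, 6), (2, 5), (2, 6), (3, 2), (3, 9), (4, 1), (4, 10), (5, 0), (8, 5), (8, 6), (9, 2), (9, 9), (10, 2), (10, 9)}; affine count = 17; |E(F_11)| = 18.

Discriminant check: Δ ∝ 4a³ + 27b² = 4·4³ + 27·9² = 4·64 + 27·81 ≡ 1 (mod 11). Nonzero ⇒ E is nonsingular.
For each x ∈ F_11, compute rhs = x³ + 4·x + 9 mod 11, then count y ∈ F_11 with y² ≡ rhs.
  x = 0: rhs = 9, matching y values: 3, 8 (2 points).
  x = 1: rhs = 3, matching y values: 5, 6 (2 points).
  x = 2: rhs = 3, matching y values: 5, 6 (2 points).
  x = 3: rhs = 4, matching y values: 2, 9 (2 points).
  x = 4: rhs = 1, matching y values: 1, 10 (2 points).
  x = 5: rhs = 0, matching y values: 0 (1 points).
  x = 6: rhs = 7, matching y values: none (0 points).
  x = 7: rhs = 6, matching y values: none (0 points).
  x = 8: rhs = 3, matching y values: 5, 6 (2 points).
  x = 9: rhs = 4, matching y values: 2, 9 (2 points).
  x = 10: rhs = 4, matching y values: 2, 9 (2 points).
Total affine count: 17.
Full point count |E(F_11)| = 17 + 1 = 18.
Hasse bound: |18 − (11+1)| = |6| = 6 ≤ 2√11 ≈ 6.6332 ✓.


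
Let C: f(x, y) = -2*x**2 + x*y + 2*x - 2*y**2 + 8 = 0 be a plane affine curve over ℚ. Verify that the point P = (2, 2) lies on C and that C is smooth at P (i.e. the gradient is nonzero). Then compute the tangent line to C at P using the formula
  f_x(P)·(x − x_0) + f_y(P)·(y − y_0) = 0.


Tangent line at P: -4*x - 6*y + 20 = 0.

Step 1: f(2, 2) = 0, so P lies on C.
Step 2: partial derivatives
  f_x(x, y) = -4*x + y + 2, f_y(x, y) = x - 4*y.
  f_x(P) = -4, f_y(P) = -6 (gradient nonzero, so P is smooth).
Step 3: tangent line at P: -4·(x − 2) + -6·(y − 2) = 0.
Expanding: -4*x - 6*y + 20 = 0.


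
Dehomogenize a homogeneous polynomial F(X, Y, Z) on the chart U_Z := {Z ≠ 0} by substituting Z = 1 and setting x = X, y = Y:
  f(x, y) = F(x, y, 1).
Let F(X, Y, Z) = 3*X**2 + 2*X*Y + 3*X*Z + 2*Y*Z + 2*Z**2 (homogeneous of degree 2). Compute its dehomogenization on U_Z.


f(x, y) = 3*x**2 + 2*x*y + 3*x + 2*y + 2

On U_Z we set Z = 1. Each monomial c·X^i·Y^j·Z^k in F becomes c·x^i·y^j·1^k = c·x^i·y^j.
Substituting Z = 1: F(X, Y, 1) = 3*x**2 + 2*x*y + 3*x + 2*y + 2.
Note: deg(f) ≤ deg(F) = 2; strict inequality happens when F is divisible by Z (lost terms).


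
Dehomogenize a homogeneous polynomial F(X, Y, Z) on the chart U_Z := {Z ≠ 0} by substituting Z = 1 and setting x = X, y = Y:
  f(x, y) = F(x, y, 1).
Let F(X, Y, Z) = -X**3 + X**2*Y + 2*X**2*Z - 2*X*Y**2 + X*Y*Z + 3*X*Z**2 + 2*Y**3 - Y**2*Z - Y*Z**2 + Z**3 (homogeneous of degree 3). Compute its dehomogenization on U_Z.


f(x, y) = -x**3 + x**2*y + 2*x**2 - 2*x*y**2 + x*y + 3*x + 2*y**3 - y**2 - y + 1

On U_Z we set Z = 1. Each monomial c·X^i·Y^j·Z^k in F becomes c·x^i·y^j·1^k = c·x^i·y^j.
Substituting Z = 1: F(X, Y, 1) = -x**3 + x**2*y + 2*x**2 - 2*x*y**2 + x*y + 3*x + 2*y**3 - y**2 - y + 1.
Note: deg(f) ≤ deg(F) = 3; strict inequality happens when F is divisible by Z (lost terms).


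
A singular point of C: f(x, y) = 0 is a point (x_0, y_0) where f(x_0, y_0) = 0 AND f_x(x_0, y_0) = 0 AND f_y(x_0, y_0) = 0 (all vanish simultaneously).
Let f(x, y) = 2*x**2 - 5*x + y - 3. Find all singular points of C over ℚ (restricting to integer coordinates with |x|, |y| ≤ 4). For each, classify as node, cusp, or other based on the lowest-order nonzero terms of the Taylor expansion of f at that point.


No singular points in the scanned grid; C is smooth there.

Compute partial derivatives:
  f_x = 4*x - 5.
  f_y = 1.
f_y = 1 is a nonzero constant, so f_y never vanishes: no point (x, y) can satisfy f = f_x = f_y = 0. In particular no (x, y) ∈ {−4, ..., 4}² is singular; the curve is smooth.


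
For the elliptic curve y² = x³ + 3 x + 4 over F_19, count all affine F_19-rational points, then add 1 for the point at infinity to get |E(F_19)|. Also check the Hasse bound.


Affine points = {(0, 2), (0, 17), (4, 2), (4, 17), (5, 7), (5, 12), (7, 8), (7, 11), (9, 0), (11, 0), (12, 1), (12, 18), (13, 6), (13, 13), (14, 4), (14, 15), (15, 2), (15, 17), (16, 5), (16, 14), (17, 3), (17, 16), (18, 0)}; affine count = 23; |E(F_19)| = 24.

Discriminant check: Δ ∝ 4a³ + 27b² = 4·3³ + 27·4² = 4·27 + 27·16 ≡ 8 (mod 19). Nonzero ⇒ E is nonsingular.
For each x ∈ F_19, compute rhs = x³ + 3·x + 4 mod 19, then count y ∈ F_19 with y² ≡ rhs.
  x = 0: rhs = 4, matching y values: 2, 17 (2 points).
  x = 1: rhs = 8, matching y values: none (0 points).
  x = 2: rhs = 18, matching y values: none (0 points).
  x = 3: rhs = 2, matching y values: none (0 points).
  x = 4: rhs = 4, matching y values: 2, 17 (2 points).
  x = 5: rhs = 11, matching y values: 7, 12 (2 points).
  x = 6: rhs = 10, matching y values: none (0 points).
  x = 7: rhs = 7, matching y values: 8, 11 (2 points).
  x = 8: rhs = 8, matching y values: none (0 points).
  x = 9: rhs = 0, matching y values: 0 (1 points).
  x = 10: rhs = 8, matching y values: none (0 points).
  x = 11: rhs = 0, matching y values: 0 (1 points).
  x = 12: rhs = 1, matching y values: 1, 18 (2 points).
  x = 13: rhs = 17, matching y values: 6, 13 (2 points).
  x = 14: rhs = 16, matching y values: 4, 15 (2 points).
  x = 15: rhs = 4, matching y values: 2, 17 (2 points).
  x = 16: rhs = 6, matching y values: 5, 14 (2 points).
  x = 17: rhs = 9, matching y values: 3, 16 (2 points).
  x = 18: rhs = 0, matching y values: 0 (1 points).
Total affine count: 23.
Full point count |E(F_19)| = 23 + 1 = 24.
Hasse bound: |24 − (19+1)| = |4| = 4 ≤ 2√19 ≈ 8.7178 ✓.


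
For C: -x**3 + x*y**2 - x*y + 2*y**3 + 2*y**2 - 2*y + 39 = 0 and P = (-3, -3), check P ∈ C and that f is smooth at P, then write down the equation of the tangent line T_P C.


Tangent line at P: -15*x + 61*y + 138 = 0.

Step 1: f(-3, -3) = 0, so P lies on C.
Step 2: partial derivatives
  f_x(x, y) = -3*x**2 + y**2 - y, f_y(x, y) = 2*x*y - x + 6*y**2 + 4*y - 2.
  f_x(P) = -15, f_y(P) = 61 (gradient nonzero, so P is smooth).
Step 3: tangent line at P: -15·(x − -3) + 61·(y − -3) = 0.
Expanding: -15*x + 61*y + 138 = 0.


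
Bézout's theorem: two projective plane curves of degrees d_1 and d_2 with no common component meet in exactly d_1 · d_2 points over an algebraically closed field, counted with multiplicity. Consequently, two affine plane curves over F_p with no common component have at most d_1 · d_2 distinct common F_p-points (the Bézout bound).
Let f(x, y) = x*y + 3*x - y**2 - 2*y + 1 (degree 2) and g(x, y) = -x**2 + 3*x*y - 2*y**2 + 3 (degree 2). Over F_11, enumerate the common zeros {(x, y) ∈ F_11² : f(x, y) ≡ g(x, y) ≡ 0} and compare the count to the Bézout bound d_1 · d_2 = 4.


Common zeros: {(10, 9)}; count = 1; Bézout bound = 4.

deg(f) = 2, deg(g) = 2, so Bézout bound = 4.
Scan x ∈ F_11. For each x, list the y ∈ F_11 with f(x, y) ≡ 0 and those with g(x, y) ≡ 0 (mod 11); the common zeros in that column are the intersection.
  x = 0: f ≡ 0 at y ∈ ∅; g ≡ 0 at y ∈ ∅; common: ∅.
  x = 1: f ≡ 0 at y ∈ ∅; g ≡ 0 at y ∈ {2, 5}; common: ∅.
  x = 2: f ≡ 0 at y ∈ ∅; g ≡ 0 at y ∈ ∅; common: ∅.
  x = 3: f ≡ 0 at y ∈ ∅; g ≡ 0 at y ∈ {5}; common: ∅.
  x = 4: f ≡ 0 at y ∈ {6, 7}; g ≡ 0 at y ∈ ∅; common: ∅.
  x = 5: f ≡ 0 at y ∈ ∅; g ≡ 0 at y ∈ {0, 2}; common: ∅.
  x = 6: f ≡ 0 at y ∈ {1, 3}; g ≡ 0 at y ∈ {0, 9}; common: ∅.
  x = 7: f ≡ 0 at y ∈ {0, 5}; g ≡ 0 at y ∈ ∅; common: ∅.
  x = 8: f ≡ 0 at y ∈ {2, 4}; g ≡ 0 at y ∈ {6}; common: ∅.
  x = 9: f ≡ 0 at y ∈ ∅; g ≡ 0 at y ∈ ∅; common: ∅.
  x = 10: f ≡ 0 at y ∈ {9, 10}; g ≡ 0 at y ∈ {6, 9}; common: {9}.
Collecting: common zeros = {(10, 9)}, so the count is 1.
Comparison with the Bézout bound: 1 ≤ 4 = deg(f)·deg(g), as expected for curves with no common component (the affine F_11-count falls short of the bound because intersections may lie at infinity, over extension fields, or carry multiplicity).


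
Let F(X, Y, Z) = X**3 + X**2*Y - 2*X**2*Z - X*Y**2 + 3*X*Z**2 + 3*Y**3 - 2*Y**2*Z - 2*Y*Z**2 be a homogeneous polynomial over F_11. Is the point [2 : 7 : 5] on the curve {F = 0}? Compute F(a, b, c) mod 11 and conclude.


F(2,7,5) ≡ 6 (mod 11); P is NOT on the curve.

Evaluate F(2, 7, 5) term-by-term (mod 11).
  X**3 ↦ 1·8·1·1 = 8
  X**2*Y ↦ 1·4·7·1 = 28
  -2*X**2*Z ↦ -2·4·1·5 = -40
  -X*Y**2 ↦ -1·2·49·1 = -98
  3*X*Z**2 ↦ 3·2·1·25 = 150
  3*Y**3 ↦ 3·1·343·1 = 1029
  -2*Y**2*Z ↦ -2·1·49·5 = -490
  -2*Y*Z**2 ↦ -2·1·7·25 = -350
Sum: F(2, 7, 5) = (8) + (28) + (-40) + (-98) + (150) + (1029) + (-490) + (-350) = 237.
Reducing mod 11: 237 ≡ 6 (mod 11).
Since F(a, b, c) ≡ 6 ≠ 0 (mod 11), P does NOT lie on the curve.


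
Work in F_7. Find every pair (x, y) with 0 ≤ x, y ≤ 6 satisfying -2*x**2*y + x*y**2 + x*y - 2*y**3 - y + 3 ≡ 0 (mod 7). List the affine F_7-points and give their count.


Affine F_7-points: {(0, 1), (0, 5), (1, 1), (2, 6), (3, 5), (5, 6)}; count = 6.

For each of the 49 pairs (x, y) ∈ F_7², evaluate f(x, y) mod 7. Record the zeros.
  x = 0: [0↦3, 1↦0, 2↦6, 3↦2, 4↦4, 5↦0, 6↦6]  zeros at y ∈ {1, 5}
  x = 1: [0↦3, 1↦0, 2↦1, 3↦1, 4↦2, 5↦6, 6↦1]  zeros at y ∈ {1}
  x = 2: [0↦3, 1↦3, 2↦2, 3↦2, 4↦5, 5↦6, 6↦0]  zeros at y ∈ {6}
  x = 3: [0↦3, 1↦2, 2↦2, 3↦5, 4↦6, 5↦0, 6↦3]  zeros at y ∈ {5}
  x = 4: [0↦3, 1↦4, 2↦1, 3↦3, 4↦5, 5↦2, 6↦3]  zeros at y ∈ ∅
  x = 5: [0↦3, 1↦2, 2↦6, 3↦3, 4↦2, 5↦5, 6↦0]  zeros at y ∈ {6}
  x = 6: [0↦3, 1↦3, 2↦3, 3↦5, 4↦4, 5↦2, 6↦1]  zeros at y ∈ ∅
Collecting zeros: affine points = {(0, 1), (0, 5), (1, 1), (2, 6), (3, 5), (5, 6)}.
Total count |C(F_7)_aff| = 6.


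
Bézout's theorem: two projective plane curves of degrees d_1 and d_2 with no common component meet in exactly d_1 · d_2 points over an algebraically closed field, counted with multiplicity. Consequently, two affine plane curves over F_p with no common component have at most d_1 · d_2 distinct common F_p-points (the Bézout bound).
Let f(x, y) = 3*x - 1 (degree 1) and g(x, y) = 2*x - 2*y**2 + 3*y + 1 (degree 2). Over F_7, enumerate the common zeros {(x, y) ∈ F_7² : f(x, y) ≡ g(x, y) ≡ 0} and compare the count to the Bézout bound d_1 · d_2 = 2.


Common zeros: ∅; count = 0; Bézout bound = 2.

deg(f) = 1, deg(g) = 2, so Bézout bound = 2.
Scan x ∈ F_7. For each x, list the y ∈ F_7 with f(x, y) ≡ 0 and those with g(x, y) ≡ 0 (mod 7); the common zeros in that column are the intersection.
  x = 0: f ≡ 0 at y ∈ ∅; g ≡ 0 at y ∈ ∅; common: ∅.
  x = 1: f ≡ 0 at y ∈ ∅; g ≡ 0 at y ∈ ∅; common: ∅.
  x = 2: f ≡ 0 at y ∈ ∅; g ≡ 0 at y ∈ {6}; common: ∅.
  x = 3: f ≡ 0 at y ∈ ∅; g ≡ 0 at y ∈ {0, 5}; common: ∅.
  x = 4: f ≡ 0 at y ∈ ∅; g ≡ 0 at y ∈ {2, 3}; common: ∅.
  x = 5: f ≡ 0 at y ∈ {0, 1, 2, 3, 4, 5, 6}; g ≡ 0 at y ∈ ∅; common: ∅.
  x = 6: f ≡ 0 at y ∈ ∅; g ≡ 0 at y ∈ {1, 4}; common: ∅.
Collecting: common zeros = ∅, so the count is 0.
Comparison with the Bézout bound: 0 ≤ 2 = deg(f)·deg(g), as expected for curves with no common component (the affine F_7-count falls short of the bound because intersections may lie at infinity, over extension fields, or carry multiplicity).


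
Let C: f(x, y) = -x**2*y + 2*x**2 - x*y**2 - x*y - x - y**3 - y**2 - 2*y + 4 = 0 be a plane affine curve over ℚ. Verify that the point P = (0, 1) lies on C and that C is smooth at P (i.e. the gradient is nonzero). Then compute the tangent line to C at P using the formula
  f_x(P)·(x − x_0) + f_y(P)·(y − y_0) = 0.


Tangent line at P: -3*x - 7*y + 7 = 0.

Step 1: f(0, 1) = 0, so P lies on C.
Step 2: partial derivatives
  f_x(x, y) = -2*x*y + 4*x - y**2 - y - 1, f_y(x, y) = -x**2 - 2*x*y - x - 3*y**2 - 2*y - 2.
  f_x(P) = -3, f_y(P) = -7 (gradient nonzero, so P is smooth).
Step 3: tangent line at P: -3·(x − 0) + -7·(y − 1) = 0.
Expanding: -3*x - 7*y + 7 = 0.


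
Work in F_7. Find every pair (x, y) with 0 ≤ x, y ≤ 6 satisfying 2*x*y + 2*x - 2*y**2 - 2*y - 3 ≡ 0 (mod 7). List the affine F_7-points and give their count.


Affine F_7-points: {(0, 1), (0, 5), (5, 0), (5, 4), (6, 2), (6, 3)}; count = 6.

For each of the 49 pairs (x, y) ∈ F_7², evaluate f(x, y) mod 7. Record the zeros.
  x = 0: [0↦4, 1↦0, 2↦6, 3↦1, 4↦6, 5↦0, 6↦4]  zeros at y ∈ {1, 5}
  x = 1: [0↦6, 1↦4, 2↦5, 3↦2, 4↦2, 5↦5, 6↦4]  zeros at y ∈ ∅
  x = 2: [0↦1, 1↦1, 2↦4, 3↦3, 4↦5, 5↦3, 6↦4]  zeros at y ∈ ∅
  x = 3: [0↦3, 1↦5, 2↦3, 3↦4, 4↦1, 5↦1, 6↦4]  zeros at y ∈ ∅
  x = 4: [0↦5, 1↦2, 2↦2, 3↦5, 4↦4, 5↦6, 6↦4]  zeros at y ∈ ∅
  x = 5: [0↦0, 1↦6, 2↦1, 3↦6, 4↦0, 5↦4, 6↦4]  zeros at y ∈ {0, 4}
  x = 6: [0↦2, 1↦3, 2↦0, 3↦0, 4↦3, 5↦2, 6↦4]  zeros at y ∈ {2, 3}
Collecting zeros: affine points = {(0, 1), (0, 5), (5, 0), (5, 4), (6, 2), (6, 3)}.
Total count |C(F_7)_aff| = 6.


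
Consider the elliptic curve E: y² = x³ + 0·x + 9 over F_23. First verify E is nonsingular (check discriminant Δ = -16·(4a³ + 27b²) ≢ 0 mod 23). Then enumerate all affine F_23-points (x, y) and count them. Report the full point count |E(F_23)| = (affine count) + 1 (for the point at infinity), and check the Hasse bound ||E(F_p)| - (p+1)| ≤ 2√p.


Affine points = {(0, 3), (0, 20), (3, 6), (3, 17), (4, 2), (4, 21), (6, 8), (6, 15), (9, 5), (9, 18), (11, 11), (11, 12), (12, 9), (12, 14), (14, 4), (14, 19), (15, 7), (15, 16), (17, 0), (21, 1), (21, 22), (22, 10), (22, 13)}; affine count = 23; |E(F_23)| = 24.

Discriminant check: Δ ∝ 4a³ + 27b² = 4·0³ + 27·9² = 4·0 + 27·81 ≡ 2 (mod 23). Nonzero ⇒ E is nonsingular.
For each x ∈ F_23, compute rhs = x³ + 0·x + 9 mod 23, then count y ∈ F_23 with y² ≡ rhs.
  x = 0: rhs = 9, matching y values: 3, 20 (2 points).
  x = 1: rhs = 10, matching y values: none (0 points).
  x = 2: rhs = 17, matching y values: none (0 points).
  x = 3: rhs = 13, matching y values: 6, 17 (2 points).
  x = 4: rhs = 4, matching y values: 2, 21 (2 points).
  x = 5: rhs = 19, matching y values: none (0 points).
  x = 6: rhs = 18, matching y values: 8, 15 (2 points).
  x = 7: rhs = 7, matching y values: none (0 points).
  x = 8: rhs = 15, matching y values: none (0 points).
  x = 9: rhs = 2, matching y values: 5, 18 (2 points).
  x = 10: rhs = 20, matching y values: none (0 points).
  x = 11: rhs = 6, matching y values: 11, 12 (2 points).
  x = 12: rhs = 12, matching y values: 9, 14 (2 points).
  x = 13: rhs = 21, matching y values: none (0 points).
  x = 14: rhs = 16, matching y values: 4, 19 (2 points).
  x = 15: rhs = 3, matching y values: 7, 16 (2 points).
  x = 16: rhs = 11, matching y values: none (0 points).
  x = 17: rhs = 0, matching y values: 0 (1 points).
  x = 18: rhs = 22, matching y values: none (0 points).
  x = 19: rhs = 14, matching y values: none (0 points).
  x = 20: rhs = 5, matching y values: none (0 points).
  x = 21: rhs = 1, matching y values: 1, 22 (2 points).
  x = 22: rhs = 8, matching y values: 10, 13 (2 points).
Total affine count: 23.
Full point count |E(F_23)| = 23 + 1 = 24.
Hasse bound: |24 − (23+1)| = |0| = 0 ≤ 2√23 ≈ 9.5917 ✓.


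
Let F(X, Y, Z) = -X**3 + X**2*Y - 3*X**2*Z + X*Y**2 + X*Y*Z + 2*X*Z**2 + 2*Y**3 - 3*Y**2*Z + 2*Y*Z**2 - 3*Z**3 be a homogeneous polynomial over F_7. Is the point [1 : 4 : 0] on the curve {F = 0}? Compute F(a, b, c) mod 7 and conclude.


F(1,4,0) ≡ 0 (mod 7); P is on the curve.

Evaluate F(1, 4, 0) term-by-term (mod 7).
  -X**3 ↦ -1·1·1·1 = -1
  X**2*Y ↦ 1·1·4·1 = 4
  -3*X**2*Z ↦ -3·1·1·0 = 0
  X*Y**2 ↦ 1·1·16·1 = 16
  X*Y*Z ↦ 1·1·4·0 = 0
  2*X*Z**2 ↦ 2·1·1·0 = 0
  2*Y**3 ↦ 2·1·64·1 = 128
  -3*Y**2*Z ↦ -3·1·16·0 = 0
  2*Y*Z**2 ↦ 2·1·4·0 = 0
  -3*Z**3 ↦ -3·1·1·0 = 0
Sum: F(1, 4, 0) = (-1) + (4) + (0) + (16) + (0) + (0) + (128) + (0) + (0) + (0) = 147.
Reducing mod 7: 147 ≡ 0 (mod 7).
Since F(a, b, c) ≡ 0 (mod 7), P lies on the curve.


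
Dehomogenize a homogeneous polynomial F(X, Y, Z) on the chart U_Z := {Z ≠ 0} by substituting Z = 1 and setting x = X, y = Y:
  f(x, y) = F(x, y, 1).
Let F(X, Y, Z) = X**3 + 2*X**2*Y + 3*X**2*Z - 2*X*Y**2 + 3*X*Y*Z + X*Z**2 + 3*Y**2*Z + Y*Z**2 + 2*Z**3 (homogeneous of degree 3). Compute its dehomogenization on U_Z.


f(x, y) = x**3 + 2*x**2*y + 3*x**2 - 2*x*y**2 + 3*x*y + x + 3*y**2 + y + 2

On U_Z we set Z = 1. Each monomial c·X^i·Y^j·Z^k in F becomes c·x^i·y^j·1^k = c·x^i·y^j.
Substituting Z = 1: F(X, Y, 1) = x**3 + 2*x**2*y + 3*x**2 - 2*x*y**2 + 3*x*y + x + 3*y**2 + y + 2.
Note: deg(f) ≤ deg(F) = 3; strict inequality happens when F is divisible by Z (lost terms).
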